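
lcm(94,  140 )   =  6580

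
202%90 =22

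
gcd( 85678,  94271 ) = 1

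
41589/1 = 41589=41589.00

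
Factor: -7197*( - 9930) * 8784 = 2^5*3^4*5^1*61^1 * 331^1 * 2399^1 = 627759188640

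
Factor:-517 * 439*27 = -6128001 = -  3^3*11^1*47^1*439^1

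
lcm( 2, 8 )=8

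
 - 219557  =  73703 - 293260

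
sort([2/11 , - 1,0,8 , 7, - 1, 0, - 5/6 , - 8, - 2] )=[ - 8 , - 2, - 1, - 1,  -  5/6 , 0, 0,2/11, 7, 8]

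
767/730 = 767/730 = 1.05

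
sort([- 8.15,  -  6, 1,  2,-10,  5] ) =[ - 10,-8.15, - 6, 1, 2,5] 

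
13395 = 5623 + 7772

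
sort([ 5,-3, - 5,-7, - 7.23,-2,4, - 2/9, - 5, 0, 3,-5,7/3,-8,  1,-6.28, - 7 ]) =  [-8, - 7.23,-7 , - 7,-6.28, - 5, - 5,-5, - 3, - 2,- 2/9, 0,1, 7/3, 3 , 4,5]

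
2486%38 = 16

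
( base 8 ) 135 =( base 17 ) 58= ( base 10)93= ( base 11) 85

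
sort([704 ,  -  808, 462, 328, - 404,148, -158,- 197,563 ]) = [ - 808 ,-404, - 197, - 158, 148, 328,  462,  563,704]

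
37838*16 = 605408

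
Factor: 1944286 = 2^1*59^1*16477^1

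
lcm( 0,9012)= 0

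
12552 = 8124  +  4428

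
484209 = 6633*73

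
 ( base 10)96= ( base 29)39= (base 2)1100000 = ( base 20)4G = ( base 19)51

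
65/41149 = 65/41149  =  0.00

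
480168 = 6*80028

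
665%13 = 2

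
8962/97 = 8962/97=92.39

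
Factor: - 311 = - 311^1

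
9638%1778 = 748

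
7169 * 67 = 480323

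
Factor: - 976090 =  - 2^1*5^1*97609^1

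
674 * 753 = 507522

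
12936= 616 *21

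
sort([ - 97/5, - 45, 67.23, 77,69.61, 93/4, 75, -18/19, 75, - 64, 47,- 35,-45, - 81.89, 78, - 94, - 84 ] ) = [ - 94, - 84,  -  81.89,  -  64,  -  45, - 45,-35,  -  97/5, - 18/19 , 93/4,47, 67.23,69.61, 75,  75, 77,  78 ]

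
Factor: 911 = 911^1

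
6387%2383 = 1621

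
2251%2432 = 2251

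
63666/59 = 1079+ 5/59 = 1079.08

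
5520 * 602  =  3323040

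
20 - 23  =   - 3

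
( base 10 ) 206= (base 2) 11001110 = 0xCE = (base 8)316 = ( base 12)152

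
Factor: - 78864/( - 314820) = 2^2*3^ ( - 2)*5^( - 1)*11^ (  -  1)*31^1 = 124/495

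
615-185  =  430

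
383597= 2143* 179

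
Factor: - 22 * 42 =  - 924 = - 2^2*3^1*7^1*11^1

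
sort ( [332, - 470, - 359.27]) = [-470,-359.27,332]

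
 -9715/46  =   - 212+37/46=-  211.20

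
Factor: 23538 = 2^1*3^1*3923^1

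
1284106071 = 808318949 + 475787122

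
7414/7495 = 7414/7495 = 0.99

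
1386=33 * 42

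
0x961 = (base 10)2401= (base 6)15041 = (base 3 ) 10021221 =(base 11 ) 1893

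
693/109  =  693/109 = 6.36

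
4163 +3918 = 8081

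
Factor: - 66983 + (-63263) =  - 2^1*65123^1 = -130246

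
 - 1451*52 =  - 75452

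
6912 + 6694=13606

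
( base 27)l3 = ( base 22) 13k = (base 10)570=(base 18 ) 1DC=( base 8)1072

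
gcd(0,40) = 40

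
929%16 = 1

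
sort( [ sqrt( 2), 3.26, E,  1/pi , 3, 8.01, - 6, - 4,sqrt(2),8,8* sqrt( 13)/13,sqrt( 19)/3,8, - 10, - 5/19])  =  [-10,-6,- 4, - 5/19,  1/pi,  sqrt( 2 ), sqrt ( 2),sqrt( 19 )/3,8* sqrt(13)/13,E,3, 3.26,8,8,  8.01]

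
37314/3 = 12438 =12438.00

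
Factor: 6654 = 2^1*3^1*1109^1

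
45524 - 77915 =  - 32391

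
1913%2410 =1913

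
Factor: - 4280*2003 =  - 8572840 = -2^3*5^1*107^1*2003^1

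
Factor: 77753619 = 3^2*8639291^1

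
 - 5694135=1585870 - 7280005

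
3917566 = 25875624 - 21958058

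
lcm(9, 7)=63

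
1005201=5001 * 201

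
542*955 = 517610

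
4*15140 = 60560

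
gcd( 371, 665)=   7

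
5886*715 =4208490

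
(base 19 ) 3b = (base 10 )68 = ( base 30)28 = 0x44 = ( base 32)24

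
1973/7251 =1973/7251 = 0.27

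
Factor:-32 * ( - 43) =2^5*43^1 =1376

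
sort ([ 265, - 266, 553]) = [ - 266, 265 , 553]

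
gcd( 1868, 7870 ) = 2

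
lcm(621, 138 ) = 1242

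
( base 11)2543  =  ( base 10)3314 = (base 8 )6362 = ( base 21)7ah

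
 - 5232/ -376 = 654/47 = 13.91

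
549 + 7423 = 7972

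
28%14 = 0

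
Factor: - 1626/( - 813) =2^1 = 2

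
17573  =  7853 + 9720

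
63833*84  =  5361972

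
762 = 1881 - 1119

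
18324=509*36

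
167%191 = 167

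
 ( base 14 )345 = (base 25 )10o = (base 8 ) 1211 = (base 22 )17B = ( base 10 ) 649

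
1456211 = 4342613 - 2886402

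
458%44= 18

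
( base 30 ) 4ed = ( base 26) 5p3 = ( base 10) 4033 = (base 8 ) 7701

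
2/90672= 1/45336 = 0.00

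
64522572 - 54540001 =9982571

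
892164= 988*903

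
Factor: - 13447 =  - 7^1*17^1*113^1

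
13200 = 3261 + 9939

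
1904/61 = 1904/61 = 31.21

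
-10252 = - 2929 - 7323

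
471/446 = 471/446 = 1.06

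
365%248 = 117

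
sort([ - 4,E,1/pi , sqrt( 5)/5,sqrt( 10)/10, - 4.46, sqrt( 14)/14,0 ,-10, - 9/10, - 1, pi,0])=[  -  10,- 4.46, - 4,-1, -9/10,0,0, sqrt( 14)/14, sqrt(10 ) /10, 1/pi,sqrt(5)/5,  E,pi]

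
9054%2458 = 1680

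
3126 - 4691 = -1565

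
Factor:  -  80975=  - 5^2*41^1*79^1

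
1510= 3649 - 2139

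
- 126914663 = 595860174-722774837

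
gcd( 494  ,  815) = 1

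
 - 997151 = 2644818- 3641969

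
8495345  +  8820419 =17315764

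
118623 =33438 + 85185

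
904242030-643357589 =260884441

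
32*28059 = 897888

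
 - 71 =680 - 751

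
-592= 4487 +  - 5079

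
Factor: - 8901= - 3^2*23^1*43^1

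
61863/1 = 61863 = 61863.00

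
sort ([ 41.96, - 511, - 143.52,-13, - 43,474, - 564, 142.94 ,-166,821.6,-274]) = [ - 564,- 511,-274,-166, - 143.52, - 43, - 13, 41.96, 142.94, 474, 821.6 ]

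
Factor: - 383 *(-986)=2^1*17^1*29^1 * 383^1  =  377638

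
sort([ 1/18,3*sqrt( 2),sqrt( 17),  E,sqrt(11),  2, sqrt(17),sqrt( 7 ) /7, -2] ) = [ - 2,1/18,sqrt ( 7)/7,2,  E, sqrt( 11),sqrt(17),sqrt( 17),3*sqrt( 2)] 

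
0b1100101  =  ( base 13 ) 7a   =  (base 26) 3N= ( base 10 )101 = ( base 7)203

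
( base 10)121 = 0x79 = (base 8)171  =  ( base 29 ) 45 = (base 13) 94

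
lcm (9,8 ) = 72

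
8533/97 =8533/97 = 87.97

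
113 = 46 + 67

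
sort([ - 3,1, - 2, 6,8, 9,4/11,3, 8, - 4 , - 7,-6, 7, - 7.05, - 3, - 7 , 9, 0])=[ - 7.05,- 7,-7,-6, - 4, - 3, - 3, - 2,  0,4/11,1,3, 6,7, 8, 8,9,9]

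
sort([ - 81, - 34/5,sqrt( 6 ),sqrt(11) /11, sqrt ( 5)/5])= [ - 81, - 34/5,sqrt (11)/11,sqrt(5) /5,sqrt( 6)]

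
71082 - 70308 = 774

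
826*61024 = 50405824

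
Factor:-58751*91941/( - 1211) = 3^1 * 7^1*11^1*19^1*109^1*173^ ( - 1)*1613^1 = 771660813/173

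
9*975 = 8775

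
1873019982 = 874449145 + 998570837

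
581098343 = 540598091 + 40500252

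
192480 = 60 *3208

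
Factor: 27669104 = 2^4*179^1*9661^1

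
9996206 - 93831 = 9902375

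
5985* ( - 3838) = - 22970430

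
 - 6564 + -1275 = -7839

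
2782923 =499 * 5577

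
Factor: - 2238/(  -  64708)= 1119/32354 = 2^( - 1)*3^1*7^(-1)*373^1*2311^ ( - 1)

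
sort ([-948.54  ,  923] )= [ - 948.54,923]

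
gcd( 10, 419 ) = 1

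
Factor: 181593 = 3^2  *  20177^1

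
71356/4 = 17839 = 17839.00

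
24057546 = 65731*366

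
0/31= 0 = 0.00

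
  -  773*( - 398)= 307654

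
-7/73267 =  - 7/73267 = - 0.00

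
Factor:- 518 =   -  2^1*7^1*37^1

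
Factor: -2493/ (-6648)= 3/8 =2^( - 3)*3^1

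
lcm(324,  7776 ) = 7776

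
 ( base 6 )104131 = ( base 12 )5047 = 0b10000111110111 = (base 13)3c5b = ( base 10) 8695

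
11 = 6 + 5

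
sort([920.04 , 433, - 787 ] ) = [ - 787, 433, 920.04 ] 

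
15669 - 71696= - 56027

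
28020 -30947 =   -  2927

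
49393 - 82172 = - 32779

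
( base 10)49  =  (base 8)61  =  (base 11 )45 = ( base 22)25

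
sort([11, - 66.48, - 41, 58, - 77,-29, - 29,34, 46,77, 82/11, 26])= [-77, - 66.48,-41,-29,  -  29 , 82/11,  11 , 26 , 34, 46, 58 , 77 ]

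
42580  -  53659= - 11079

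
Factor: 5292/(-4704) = - 9/8 =-2^( - 3 )*3^2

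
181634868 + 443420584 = 625055452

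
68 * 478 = 32504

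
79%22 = 13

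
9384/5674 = 4692/2837 = 1.65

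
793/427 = 13/7 = 1.86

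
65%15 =5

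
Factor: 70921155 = 3^1*5^1*53^1*89209^1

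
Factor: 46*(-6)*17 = -2^2*3^1*17^1*23^1 = -  4692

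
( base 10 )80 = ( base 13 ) 62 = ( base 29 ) 2m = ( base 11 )73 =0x50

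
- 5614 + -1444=  -  7058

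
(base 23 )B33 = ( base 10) 5891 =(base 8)13403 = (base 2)1011100000011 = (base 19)g61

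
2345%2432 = 2345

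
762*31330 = 23873460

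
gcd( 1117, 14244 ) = 1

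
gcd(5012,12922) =14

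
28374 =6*4729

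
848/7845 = 848/7845 = 0.11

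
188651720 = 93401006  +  95250714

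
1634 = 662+972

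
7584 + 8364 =15948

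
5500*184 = 1012000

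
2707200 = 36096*75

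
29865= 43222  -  13357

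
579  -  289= 290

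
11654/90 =129 + 22/45=129.49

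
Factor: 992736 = 2^5*3^4 * 383^1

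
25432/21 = 25432/21 = 1211.05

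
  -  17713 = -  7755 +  - 9958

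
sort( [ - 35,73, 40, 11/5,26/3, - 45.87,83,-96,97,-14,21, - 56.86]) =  [-96, - 56.86,  -  45.87,  -  35,-14,11/5, 26/3,  21 , 40, 73, 83,  97 ]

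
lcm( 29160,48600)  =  145800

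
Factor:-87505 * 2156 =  - 188660780 =-2^2*5^1*7^2*11^2*37^1 * 43^1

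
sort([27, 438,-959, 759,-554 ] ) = [ - 959,-554,  27, 438 , 759]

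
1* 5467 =5467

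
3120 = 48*65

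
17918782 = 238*75289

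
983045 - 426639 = 556406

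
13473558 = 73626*183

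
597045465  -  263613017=333432448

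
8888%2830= 398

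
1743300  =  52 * 33525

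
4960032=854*5808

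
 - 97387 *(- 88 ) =8570056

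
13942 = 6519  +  7423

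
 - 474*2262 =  - 1072188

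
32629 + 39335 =71964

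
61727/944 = 61727/944 =65.39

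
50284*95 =4776980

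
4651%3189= 1462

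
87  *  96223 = 8371401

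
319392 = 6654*48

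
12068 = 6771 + 5297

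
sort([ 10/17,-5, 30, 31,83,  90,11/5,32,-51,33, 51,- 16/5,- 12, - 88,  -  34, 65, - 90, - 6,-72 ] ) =[  -  90, - 88,-72,-51,-34, - 12, - 6,-5 , - 16/5, 10/17, 11/5, 30,31, 32,33, 51, 65, 83, 90]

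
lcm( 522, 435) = 2610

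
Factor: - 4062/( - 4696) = 2^ ( - 2)*3^1*587^( -1)*677^1   =  2031/2348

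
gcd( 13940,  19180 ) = 20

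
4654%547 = 278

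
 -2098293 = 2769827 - 4868120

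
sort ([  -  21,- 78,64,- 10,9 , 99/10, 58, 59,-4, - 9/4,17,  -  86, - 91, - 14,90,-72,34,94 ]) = [ - 91, - 86, - 78,-72, - 21,- 14 , - 10,-4, - 9/4,  9 , 99/10,17, 34 , 58,  59,64, 90,94 ]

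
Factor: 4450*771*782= 2683002900 =2^2*3^1*5^2 * 17^1 *23^1*89^1*257^1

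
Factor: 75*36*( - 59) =- 159300= - 2^2*3^3*5^2*59^1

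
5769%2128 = 1513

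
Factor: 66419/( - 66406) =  - 2^( - 1 )*17^1*3907^1*33203^(- 1)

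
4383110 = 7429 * 590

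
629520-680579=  - 51059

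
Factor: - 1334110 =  - 2^1*5^1*89^1 * 1499^1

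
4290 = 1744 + 2546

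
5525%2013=1499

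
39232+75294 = 114526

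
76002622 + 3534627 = 79537249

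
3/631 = 3/631 = 0.00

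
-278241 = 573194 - 851435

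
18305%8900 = 505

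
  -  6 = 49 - 55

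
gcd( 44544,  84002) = 2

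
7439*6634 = 49350326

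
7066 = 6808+258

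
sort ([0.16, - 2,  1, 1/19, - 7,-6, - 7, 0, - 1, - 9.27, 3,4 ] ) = [ - 9.27 , - 7, - 7 , - 6 , - 2, - 1, 0,  1/19,0.16,1,  3, 4 ] 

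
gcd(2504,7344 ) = 8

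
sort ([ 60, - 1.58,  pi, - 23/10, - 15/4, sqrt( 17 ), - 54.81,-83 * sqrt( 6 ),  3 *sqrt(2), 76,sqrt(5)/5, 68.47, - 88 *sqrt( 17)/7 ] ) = [ - 83*sqrt(6 ), -54.81, - 88 * sqrt(17) /7, - 15/4, - 23/10, - 1.58,sqrt(5) /5, pi, sqrt( 17), 3*sqrt(2 ),60, 68.47, 76 ]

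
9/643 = 9/643 = 0.01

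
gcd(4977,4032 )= 63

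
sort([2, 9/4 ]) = [ 2,9/4 ]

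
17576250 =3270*5375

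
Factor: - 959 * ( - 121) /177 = 3^( - 1 ) * 7^1*11^2*59^( - 1) *137^1 =116039/177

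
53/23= 2 + 7/23=2.30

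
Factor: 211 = 211^1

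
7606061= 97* 78413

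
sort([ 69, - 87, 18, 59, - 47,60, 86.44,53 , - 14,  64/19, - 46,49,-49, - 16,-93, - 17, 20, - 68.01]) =[ - 93 , - 87 , - 68.01, - 49, - 47,- 46, - 17, - 16, - 14, 64/19,  18, 20, 49, 53, 59,60, 69, 86.44 ]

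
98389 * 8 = 787112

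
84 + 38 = 122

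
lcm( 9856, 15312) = 857472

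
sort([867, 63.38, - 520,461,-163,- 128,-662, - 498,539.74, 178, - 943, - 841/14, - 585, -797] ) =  [ - 943, - 797,-662, -585, - 520,  -  498, - 163, - 128, - 841/14, 63.38,  178, 461,539.74,867]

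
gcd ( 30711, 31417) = 353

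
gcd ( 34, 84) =2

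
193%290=193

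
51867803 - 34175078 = 17692725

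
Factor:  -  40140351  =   - 3^2*4460039^1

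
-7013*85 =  - 596105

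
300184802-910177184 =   -  609992382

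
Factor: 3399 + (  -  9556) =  -6157 = - 47^1*131^1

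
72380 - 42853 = 29527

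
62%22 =18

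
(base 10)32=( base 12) 28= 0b100000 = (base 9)35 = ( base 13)26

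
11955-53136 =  - 41181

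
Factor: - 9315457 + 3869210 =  - 5446247 = - 541^1*10067^1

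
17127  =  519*33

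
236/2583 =236/2583 = 0.09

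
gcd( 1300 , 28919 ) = 1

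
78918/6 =13153 = 13153.00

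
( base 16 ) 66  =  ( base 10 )102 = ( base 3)10210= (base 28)3i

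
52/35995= 52/35995  =  0.00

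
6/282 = 1/47= 0.02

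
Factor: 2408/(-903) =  - 8/3 = -2^3*3^( - 1)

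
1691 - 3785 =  -2094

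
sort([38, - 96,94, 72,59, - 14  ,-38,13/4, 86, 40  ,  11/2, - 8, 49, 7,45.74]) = [-96 ,  -  38, - 14,-8,13/4,11/2,7,  38, 40,45.74, 49 , 59,  72, 86,94] 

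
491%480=11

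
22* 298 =6556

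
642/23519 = 642/23519 = 0.03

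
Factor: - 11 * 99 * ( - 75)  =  81675 = 3^3* 5^2 * 11^2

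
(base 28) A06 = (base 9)11677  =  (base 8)17246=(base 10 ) 7846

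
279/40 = 279/40 = 6.97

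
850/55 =170/11 = 15.45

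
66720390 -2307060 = 64413330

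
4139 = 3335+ 804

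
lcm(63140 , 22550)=315700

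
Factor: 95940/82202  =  47970/41101 = 2^1 *3^2*5^1*13^1*23^(-1)*41^1 * 1787^( - 1) 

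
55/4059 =5/369= 0.01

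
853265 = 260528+592737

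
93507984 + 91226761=184734745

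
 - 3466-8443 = - 11909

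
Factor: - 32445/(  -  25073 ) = 3^2*5^1*7^1*103^1*25073^(-1) 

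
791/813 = 791/813 = 0.97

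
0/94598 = 0 = 0.00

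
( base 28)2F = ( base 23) 32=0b1000111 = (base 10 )71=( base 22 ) 35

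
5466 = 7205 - 1739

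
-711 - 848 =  - 1559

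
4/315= 4/315 =0.01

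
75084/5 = 15016  +  4/5 = 15016.80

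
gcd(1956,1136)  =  4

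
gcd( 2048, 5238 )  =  2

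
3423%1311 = 801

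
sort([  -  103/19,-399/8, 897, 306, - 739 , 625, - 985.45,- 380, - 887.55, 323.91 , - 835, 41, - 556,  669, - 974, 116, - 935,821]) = [ - 985.45, -974, - 935, - 887.55, - 835, - 739, - 556,  -  380, - 399/8, - 103/19,41, 116,306,323.91,625, 669,821 , 897] 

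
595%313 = 282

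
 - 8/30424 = -1/3803 = - 0.00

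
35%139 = 35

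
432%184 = 64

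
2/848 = 1/424 = 0.00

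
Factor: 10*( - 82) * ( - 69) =56580 =2^2*3^1*5^1*23^1* 41^1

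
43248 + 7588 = 50836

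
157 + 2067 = 2224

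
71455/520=14291/104 = 137.41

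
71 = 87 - 16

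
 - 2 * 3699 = - 7398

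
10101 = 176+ 9925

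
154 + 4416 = 4570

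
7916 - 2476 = 5440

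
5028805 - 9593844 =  - 4565039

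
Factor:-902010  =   - 2^1* 3^1  *  5^1 * 107^1*281^1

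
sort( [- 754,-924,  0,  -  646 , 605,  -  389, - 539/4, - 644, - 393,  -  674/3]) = [ - 924,  -  754,- 646,-644,-393, - 389,-674/3,  -  539/4,0, 605] 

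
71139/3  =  23713 = 23713.00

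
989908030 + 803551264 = 1793459294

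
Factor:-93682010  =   -2^1*5^1*9368201^1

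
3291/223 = 3291/223 = 14.76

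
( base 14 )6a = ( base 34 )2q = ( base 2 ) 1011110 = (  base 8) 136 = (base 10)94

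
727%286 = 155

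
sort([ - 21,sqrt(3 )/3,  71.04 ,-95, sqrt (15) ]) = [  -  95, -21, sqrt(3)/3, sqrt(15),71.04] 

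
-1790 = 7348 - 9138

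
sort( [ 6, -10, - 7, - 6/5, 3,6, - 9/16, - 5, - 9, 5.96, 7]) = [ - 10, - 9, - 7, - 5, - 6/5, - 9/16, 3, 5.96, 6,6,7 ]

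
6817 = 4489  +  2328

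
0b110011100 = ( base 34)c4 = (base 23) HL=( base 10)412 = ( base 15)1C7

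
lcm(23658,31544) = 94632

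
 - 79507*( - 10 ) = 795070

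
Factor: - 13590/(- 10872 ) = 5/4 = 2^( - 2) * 5^1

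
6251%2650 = 951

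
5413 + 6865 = 12278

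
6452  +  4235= 10687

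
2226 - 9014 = -6788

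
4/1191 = 4/1191 = 0.00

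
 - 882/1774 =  - 1 + 446/887=   - 0.50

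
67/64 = 1+3/64 = 1.05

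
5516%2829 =2687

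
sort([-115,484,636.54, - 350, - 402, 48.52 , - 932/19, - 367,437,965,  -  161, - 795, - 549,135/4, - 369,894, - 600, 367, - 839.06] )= [-839.06, - 795, - 600  , - 549, - 402, - 369,-367, - 350, -161,  -  115, - 932/19,135/4,48.52 , 367, 437 , 484,636.54,894, 965 ] 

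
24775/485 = 4955/97= 51.08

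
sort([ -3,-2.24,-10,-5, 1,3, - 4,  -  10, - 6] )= [-10,-10, - 6 ,-5, - 4, - 3,-2.24, 1,  3]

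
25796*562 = 14497352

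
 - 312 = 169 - 481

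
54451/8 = 6806 + 3/8 = 6806.38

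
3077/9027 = 181/531 = 0.34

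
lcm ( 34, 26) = 442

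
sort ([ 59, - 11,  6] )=[-11  ,  6 , 59 ] 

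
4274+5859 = 10133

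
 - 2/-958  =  1/479 = 0.00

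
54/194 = 27/97 = 0.28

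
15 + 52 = 67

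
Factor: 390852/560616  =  99/142 = 2^(-1)* 3^2*11^1*71^(- 1 ) 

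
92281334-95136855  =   - 2855521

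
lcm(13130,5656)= 367640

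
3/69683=3/69683 = 0.00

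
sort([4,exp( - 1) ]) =[exp( - 1 ),4]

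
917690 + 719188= 1636878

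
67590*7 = 473130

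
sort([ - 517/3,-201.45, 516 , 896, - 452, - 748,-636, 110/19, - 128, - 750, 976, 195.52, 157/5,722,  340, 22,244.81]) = [-750, - 748,-636, - 452,  -  201.45, - 517/3, - 128, 110/19, 22, 157/5, 195.52,244.81,340, 516, 722,896,976 ] 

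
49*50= 2450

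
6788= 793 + 5995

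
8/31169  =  8/31169 = 0.00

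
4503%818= 413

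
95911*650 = 62342150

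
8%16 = 8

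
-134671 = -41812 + -92859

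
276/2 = 138= 138.00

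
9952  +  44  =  9996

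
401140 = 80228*5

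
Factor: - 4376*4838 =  - 21171088 = - 2^4 *41^1 * 59^1*547^1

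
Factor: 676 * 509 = 2^2*13^2* 509^1 = 344084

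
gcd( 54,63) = 9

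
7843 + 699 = 8542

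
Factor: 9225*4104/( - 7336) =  - 3^5*5^2*7^(  -  1)*19^1*41^1*131^( - 1 ) = - 4732425/917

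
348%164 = 20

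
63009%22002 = 19005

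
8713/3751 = 8713/3751 = 2.32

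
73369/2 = 73369/2 = 36684.50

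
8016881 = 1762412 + 6254469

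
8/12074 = 4/6037 =0.00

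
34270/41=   34270/41 = 835.85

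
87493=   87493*1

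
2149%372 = 289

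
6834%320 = 114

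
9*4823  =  43407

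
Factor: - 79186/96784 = -2^( -3)*17^2*23^( - 1)*137^1*263^( - 1 ) = - 39593/48392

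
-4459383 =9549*( - 467)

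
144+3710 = 3854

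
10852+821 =11673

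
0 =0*447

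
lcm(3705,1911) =181545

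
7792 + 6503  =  14295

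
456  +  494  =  950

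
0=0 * 8793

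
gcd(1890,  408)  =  6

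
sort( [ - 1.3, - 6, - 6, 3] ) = [ - 6, - 6, - 1.3,  3]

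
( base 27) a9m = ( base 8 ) 16603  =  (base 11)5749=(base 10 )7555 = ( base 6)54551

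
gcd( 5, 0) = 5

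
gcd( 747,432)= 9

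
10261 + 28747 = 39008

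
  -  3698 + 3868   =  170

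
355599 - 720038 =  - 364439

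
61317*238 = 14593446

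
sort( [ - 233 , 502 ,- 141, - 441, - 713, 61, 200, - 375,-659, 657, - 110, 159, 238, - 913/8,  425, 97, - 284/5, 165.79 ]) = [  -  713, - 659, - 441, - 375 ,- 233, -141, - 913/8, - 110, - 284/5 , 61,97,159,165.79, 200, 238,425, 502,  657]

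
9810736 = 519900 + 9290836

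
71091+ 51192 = 122283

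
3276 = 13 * 252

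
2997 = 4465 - 1468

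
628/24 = 26 + 1/6 = 26.17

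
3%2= 1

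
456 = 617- 161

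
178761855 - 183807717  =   - 5045862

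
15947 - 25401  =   - 9454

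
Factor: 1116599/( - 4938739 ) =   -  11^1 * 13^(-1 )*83^1 * 1223^1*379903^( - 1 )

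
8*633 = 5064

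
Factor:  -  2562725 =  - 5^2*11^1*9319^1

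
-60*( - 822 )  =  49320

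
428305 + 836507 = 1264812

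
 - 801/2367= - 89/263 =-0.34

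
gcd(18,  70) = 2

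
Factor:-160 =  - 2^5 * 5^1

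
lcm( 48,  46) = 1104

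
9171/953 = 9171/953 = 9.62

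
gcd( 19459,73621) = 1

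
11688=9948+1740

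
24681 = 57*433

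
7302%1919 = 1545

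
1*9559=9559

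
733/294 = 733/294 = 2.49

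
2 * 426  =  852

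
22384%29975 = 22384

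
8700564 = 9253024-552460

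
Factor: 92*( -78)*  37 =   -  2^3*3^1*13^1*23^1*37^1 = - 265512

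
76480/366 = 208 + 176/183 = 208.96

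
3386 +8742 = 12128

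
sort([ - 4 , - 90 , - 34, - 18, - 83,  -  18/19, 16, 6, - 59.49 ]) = [- 90, - 83, - 59.49,  -  34, - 18, - 4, -18/19, 6,16 ]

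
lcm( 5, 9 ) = 45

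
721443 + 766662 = 1488105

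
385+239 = 624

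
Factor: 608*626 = 2^6*19^1*313^1 = 380608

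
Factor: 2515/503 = 5^1 = 5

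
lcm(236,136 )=8024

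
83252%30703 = 21846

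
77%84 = 77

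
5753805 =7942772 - 2188967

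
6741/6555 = 1 + 62/2185 = 1.03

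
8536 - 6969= 1567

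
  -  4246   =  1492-5738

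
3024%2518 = 506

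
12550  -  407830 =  - 395280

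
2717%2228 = 489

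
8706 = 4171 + 4535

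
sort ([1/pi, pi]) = [ 1/pi, pi]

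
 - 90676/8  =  -22669/2 =-11334.50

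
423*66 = 27918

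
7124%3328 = 468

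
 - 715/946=-65/86 = - 0.76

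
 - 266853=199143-465996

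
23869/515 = 46 + 179/515 = 46.35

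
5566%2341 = 884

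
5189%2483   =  223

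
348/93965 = 348/93965 = 0.00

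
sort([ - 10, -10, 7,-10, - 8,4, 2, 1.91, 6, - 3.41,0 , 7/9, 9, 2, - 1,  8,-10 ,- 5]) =[-10, - 10, - 10, - 10, - 8,-5, - 3.41, - 1,0, 7/9, 1.91  ,  2,  2, 4,6, 7 , 8,9 ] 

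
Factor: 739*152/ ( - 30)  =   - 2^2*3^( - 1) * 5^( - 1 )*19^1*739^1 = - 56164/15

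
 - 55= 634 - 689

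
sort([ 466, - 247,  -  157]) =[ -247, - 157, 466 ]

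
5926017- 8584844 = -2658827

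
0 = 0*2898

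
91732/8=11466 + 1/2 = 11466.50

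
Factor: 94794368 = 2^7*740581^1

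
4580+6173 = 10753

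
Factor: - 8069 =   -  8069^1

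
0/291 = 0 = 0.00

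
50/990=5/99 = 0.05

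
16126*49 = 790174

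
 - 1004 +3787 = 2783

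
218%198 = 20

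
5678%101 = 22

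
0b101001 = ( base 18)25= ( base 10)41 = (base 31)1a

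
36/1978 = 18/989 = 0.02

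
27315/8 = 3414 +3/8 =3414.38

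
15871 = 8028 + 7843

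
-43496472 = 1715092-45211564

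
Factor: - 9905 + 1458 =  - 8447^1 = - 8447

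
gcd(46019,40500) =1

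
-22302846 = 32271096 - 54573942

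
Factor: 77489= 77489^1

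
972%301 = 69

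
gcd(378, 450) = 18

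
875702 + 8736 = 884438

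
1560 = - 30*(-52 ) 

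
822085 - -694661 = 1516746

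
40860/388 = 10215/97=105.31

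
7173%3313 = 547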